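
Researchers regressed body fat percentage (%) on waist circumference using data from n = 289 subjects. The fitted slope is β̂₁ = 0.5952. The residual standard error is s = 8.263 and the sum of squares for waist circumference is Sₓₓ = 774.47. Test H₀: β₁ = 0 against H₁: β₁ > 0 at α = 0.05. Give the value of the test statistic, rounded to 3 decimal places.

t = 2.005

SE(β̂₁) = s/√Sₓₓ = 8.263/√774.47 = 0.296917.
t = 0.5952 / 0.296917 = 2.005.
df = n − 2 = 287.
One-sided p ≈ 0.0230, which is < 0.05, so reject H₀.
There is evidence that the true slope on waist circumference is positive.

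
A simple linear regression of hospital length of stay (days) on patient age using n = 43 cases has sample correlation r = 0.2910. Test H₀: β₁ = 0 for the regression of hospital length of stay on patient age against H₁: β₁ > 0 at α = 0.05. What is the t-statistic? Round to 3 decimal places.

t = r·√(n − 2)/√(1 − r²) = 0.2910·√41/√0.915319 = 1.948.
df = n − 2 = 41.
One-sided p ≈ 0.0292, which is < 0.05, so reject H₀.
There is evidence of a linear association between patient age and hospital length of stay.

t = 1.948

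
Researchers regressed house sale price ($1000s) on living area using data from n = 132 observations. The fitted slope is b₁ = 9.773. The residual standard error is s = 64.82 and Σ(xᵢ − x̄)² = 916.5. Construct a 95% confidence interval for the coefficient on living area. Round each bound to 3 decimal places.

(5.537, 14.009)

SE(b₁) = s/√Sₓₓ = 64.82/√916.5 = 2.14113.
df = n − 2 = 130.
t* = t_{0.025, 130} = 1.97838.
Margin = t* × SE = 1.97838 × 2.14113 = 4.23597.
CI: 9.773 ± 4.23597 → (5.537, 14.009).
With 95% confidence, each one-unit increase in living area is associated with a change of between 5.537 and 14.009 $1000s in house sale price.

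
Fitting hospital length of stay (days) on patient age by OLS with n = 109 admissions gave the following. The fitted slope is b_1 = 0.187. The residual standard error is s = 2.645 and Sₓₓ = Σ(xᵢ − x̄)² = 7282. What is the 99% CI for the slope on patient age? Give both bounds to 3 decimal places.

(0.106, 0.268)

SE(b_1) = s/√Sₓₓ = 2.645/√7282 = 0.0309956.
df = n − 2 = 107.
t* = t_{0.005, 107} = 2.62256.
Margin = t* × SE = 2.62256 × 0.0309956 = 0.08129.
CI: 0.187 ± 0.08129 → (0.106, 0.268).
With 99% confidence, each one-unit increase in patient age is associated with a change of between 0.106 and 0.268 days in hospital length of stay.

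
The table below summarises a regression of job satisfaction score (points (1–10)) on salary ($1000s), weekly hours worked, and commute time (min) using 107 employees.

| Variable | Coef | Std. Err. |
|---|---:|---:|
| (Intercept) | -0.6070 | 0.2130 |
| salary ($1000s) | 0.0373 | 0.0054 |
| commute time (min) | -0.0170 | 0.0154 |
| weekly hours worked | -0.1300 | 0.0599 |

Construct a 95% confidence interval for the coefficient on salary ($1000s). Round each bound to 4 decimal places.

(0.0266, 0.0480)

Read off: b = 0.0373, SE = 0.0054 for salary ($1000s).
df = n − k − 1 = 107 − 3 − 1 = 103.
t* = t_{0.025, 103} = 1.983264.
Margin = t* × SE = 1.983264 × 0.0054 = 0.010710.
CI: 0.0373 ± 0.010710 → (0.0266, 0.0480).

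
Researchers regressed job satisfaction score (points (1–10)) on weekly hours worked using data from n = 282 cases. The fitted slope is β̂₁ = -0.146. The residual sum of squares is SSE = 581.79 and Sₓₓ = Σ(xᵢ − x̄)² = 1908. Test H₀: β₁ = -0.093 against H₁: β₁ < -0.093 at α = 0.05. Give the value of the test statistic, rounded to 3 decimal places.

MSE = SSE/(n − 2) = 581.79/280 = 2.07782.
SE(β̂₁) = √(MSE/Sₓₓ) = √(2.07782/1908) = 0.0330001.
t = (-0.146 − (-0.093)) / 0.0330001 = -1.606.
df = n − 2 = 280.
One-sided p ≈ 0.0547, which is ≥ 0.05, so fail to reject H₀.
The data do not give significant evidence that the true slope on weekly hours worked is below -0.093 points (1–10) per unit.

t = -1.606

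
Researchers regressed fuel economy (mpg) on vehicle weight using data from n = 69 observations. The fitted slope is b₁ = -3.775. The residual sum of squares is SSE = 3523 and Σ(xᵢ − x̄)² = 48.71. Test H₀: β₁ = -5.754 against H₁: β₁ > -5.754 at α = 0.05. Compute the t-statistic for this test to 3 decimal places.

t = 1.905

MSE = SSE/(n − 2) = 3523/67 = 52.5821.
SE(b₁) = √(MSE/Sₓₓ) = √(52.5821/48.71) = 1.03899.
t = (-3.775 − (-5.754)) / 1.03899 = 1.905.
df = n − 2 = 67.
One-sided p ≈ 0.0306, which is < 0.05, so reject H₀.
There is evidence that the true slope on vehicle weight exceeds -5.754 mpg per unit.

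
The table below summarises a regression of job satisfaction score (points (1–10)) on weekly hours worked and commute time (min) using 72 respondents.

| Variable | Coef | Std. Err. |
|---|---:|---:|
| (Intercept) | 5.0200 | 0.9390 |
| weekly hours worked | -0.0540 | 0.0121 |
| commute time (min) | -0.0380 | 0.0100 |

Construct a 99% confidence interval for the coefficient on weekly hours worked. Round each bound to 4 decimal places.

(-0.0861, -0.0219)

Read off: b = -0.0540, SE = 0.0121 for weekly hours worked.
df = n − k − 1 = 72 − 2 − 1 = 69.
t* = t_{0.005, 69} = 2.648977.
Margin = t* × SE = 2.648977 × 0.0121 = 0.032053.
CI: -0.0540 ± 0.032053 → (-0.0861, -0.0219).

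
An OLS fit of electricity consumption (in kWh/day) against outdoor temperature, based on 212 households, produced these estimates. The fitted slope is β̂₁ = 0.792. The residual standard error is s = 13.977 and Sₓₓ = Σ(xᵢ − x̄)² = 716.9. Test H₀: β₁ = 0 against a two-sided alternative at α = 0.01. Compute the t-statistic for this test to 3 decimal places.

t = 1.517

SE(β̂₁) = s/√Sₓₓ = 13.977/√716.9 = 0.522017.
t = 0.792 / 0.522017 = 1.517.
df = n − 2 = 210.
Two-sided p ≈ 0.1307, which is ≥ 0.01, so fail to reject H₀.
The data do not give significant evidence of an association between outdoor temperature and electricity consumption.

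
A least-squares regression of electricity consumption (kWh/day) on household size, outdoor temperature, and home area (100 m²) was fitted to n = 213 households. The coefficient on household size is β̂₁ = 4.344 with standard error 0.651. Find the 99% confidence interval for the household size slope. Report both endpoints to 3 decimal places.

(2.652, 6.036)

df = n − k − 1 = 213 − 3 − 1 = 209.
t* = t_{0.005, 209} = 2.599557.
Margin = t* × SE = 2.599557 × 0.651 = 1.69231.
CI: 4.344 ± 1.69231 → (2.652, 6.036).
With 99% confidence, each one-unit increase in household size is associated with a change of between 2.652 and 6.036 kWh/day in electricity consumption, holding the other predictors fixed.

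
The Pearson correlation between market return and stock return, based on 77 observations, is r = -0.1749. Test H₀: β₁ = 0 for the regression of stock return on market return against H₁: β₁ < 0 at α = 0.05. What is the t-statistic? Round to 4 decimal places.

t = -1.5384

t = r·√(n − 2)/√(1 − r²) = -0.1749·√75/√0.96941 = -1.5384.
df = n − 2 = 75.
One-sided p ≈ 0.0641, which is ≥ 0.05, so fail to reject H₀.
The data do not give significant evidence of a linear association between market return and stock return.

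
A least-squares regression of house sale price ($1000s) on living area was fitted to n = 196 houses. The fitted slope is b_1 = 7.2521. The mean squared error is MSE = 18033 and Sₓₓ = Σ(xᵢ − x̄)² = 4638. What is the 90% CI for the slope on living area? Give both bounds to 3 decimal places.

SE(b_1) = √(MSE/Sₓₓ) = √(18033/4638) = 1.97183.
df = n − 2 = 194.
t* = t_{0.05, 194} = 1.652746.
Margin = t* × SE = 1.652746 × 1.97183 = 3.25893.
CI: 7.2521 ± 3.25893 → (3.993, 10.511).
With 90% confidence, each one-unit increase in living area is associated with a change of between 3.993 and 10.511 $1000s in house sale price.

(3.993, 10.511)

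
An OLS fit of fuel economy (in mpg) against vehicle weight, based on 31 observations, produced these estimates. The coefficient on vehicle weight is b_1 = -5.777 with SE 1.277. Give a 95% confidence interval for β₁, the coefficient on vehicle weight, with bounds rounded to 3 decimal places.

(-8.389, -3.165)

df = n − 2 = 31 − 2 = 29.
t* = t_{0.025, 29} = 2.04523.
Margin = t* × SE = 2.04523 × 1.277 = 2.61176.
CI: -5.777 ± 2.61176 → (-8.389, -3.165).
With 95% confidence, each one-unit increase in vehicle weight is associated with a change of between -8.389 and -3.165 mpg in fuel economy.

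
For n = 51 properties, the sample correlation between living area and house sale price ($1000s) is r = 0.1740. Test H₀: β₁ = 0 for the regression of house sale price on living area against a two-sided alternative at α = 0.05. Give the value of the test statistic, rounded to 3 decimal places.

t = 1.237

t = r·√(n − 2)/√(1 − r²) = 0.1740·√49/√0.969724 = 1.237.
df = n − 2 = 49.
Two-sided p ≈ 0.2220, which is ≥ 0.05, so fail to reject H₀.
The data do not give significant evidence of a linear association between living area and house sale price.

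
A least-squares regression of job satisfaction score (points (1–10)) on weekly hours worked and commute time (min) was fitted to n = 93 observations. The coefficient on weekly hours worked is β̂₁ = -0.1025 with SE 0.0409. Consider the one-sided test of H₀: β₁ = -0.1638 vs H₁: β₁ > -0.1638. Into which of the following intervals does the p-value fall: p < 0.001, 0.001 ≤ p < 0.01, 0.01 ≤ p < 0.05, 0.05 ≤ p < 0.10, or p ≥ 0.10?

0.05 ≤ p < 0.10

t = (-0.1025 − (-0.1638)) / 0.0409 = 1.499.
df = n − k − 1 = 93 − 2 − 1 = 90.
One-sided p = P(T_{90} > t) ≈ 0.0687.
So 0.05 ≤ p < 0.10.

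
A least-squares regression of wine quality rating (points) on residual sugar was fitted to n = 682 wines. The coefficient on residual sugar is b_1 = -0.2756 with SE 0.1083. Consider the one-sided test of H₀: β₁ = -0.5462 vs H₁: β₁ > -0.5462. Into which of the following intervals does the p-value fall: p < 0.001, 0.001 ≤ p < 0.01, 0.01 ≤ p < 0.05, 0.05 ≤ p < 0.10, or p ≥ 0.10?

t = (-0.2756 − (-0.5462)) / 0.1083 = 2.499.
df = n − 2 = 682 − 2 = 680.
One-sided p = P(T_{680} > t) ≈ 0.0064.
So 0.001 ≤ p < 0.01.

0.001 ≤ p < 0.01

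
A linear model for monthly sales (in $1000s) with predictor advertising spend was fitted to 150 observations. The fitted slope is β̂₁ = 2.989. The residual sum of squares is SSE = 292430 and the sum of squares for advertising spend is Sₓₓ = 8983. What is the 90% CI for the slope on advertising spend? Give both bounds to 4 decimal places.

(2.2127, 3.7653)

MSE = SSE/(n − 2) = 292430/148 = 1975.88.
SE(β̂₁) = √(MSE/Sₓₓ) = √(1975.88/8983) = 0.468996.
df = n − 2 = 148.
t* = t_{0.05, 148} = 1.655215.
Margin = t* × SE = 1.655215 × 0.468996 = 0.776289.
CI: 2.989 ± 0.776289 → (2.2127, 3.7653).
With 90% confidence, each one-unit increase in advertising spend is associated with a change of between 2.2127 and 3.7653 $1000s in monthly sales.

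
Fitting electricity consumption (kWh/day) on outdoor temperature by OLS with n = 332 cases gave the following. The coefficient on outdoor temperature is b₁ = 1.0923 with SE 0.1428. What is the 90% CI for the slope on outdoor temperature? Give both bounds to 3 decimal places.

(0.857, 1.328)

df = n − 2 = 332 − 2 = 330.
t* = t_{0.05, 330} = 1.649484.
Margin = t* × SE = 1.649484 × 0.1428 = 0.23555.
CI: 1.0923 ± 0.23555 → (0.857, 1.328).
With 90% confidence, each one-unit increase in outdoor temperature is associated with a change of between 0.857 and 1.328 kWh/day in electricity consumption.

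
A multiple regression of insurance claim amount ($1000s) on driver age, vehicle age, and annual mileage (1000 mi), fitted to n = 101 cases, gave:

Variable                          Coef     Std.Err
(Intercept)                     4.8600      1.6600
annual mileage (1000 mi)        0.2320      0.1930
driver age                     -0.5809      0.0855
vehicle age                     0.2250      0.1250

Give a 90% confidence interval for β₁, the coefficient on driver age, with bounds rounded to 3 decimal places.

(-0.723, -0.439)

Read off: b = -0.5809, SE = 0.0855 for driver age.
df = n − k − 1 = 101 − 3 − 1 = 97.
t* = t_{0.05, 97} = 1.660715.
Margin = t* × SE = 1.660715 × 0.0855 = 0.14199.
CI: -0.5809 ± 0.14199 → (-0.723, -0.439).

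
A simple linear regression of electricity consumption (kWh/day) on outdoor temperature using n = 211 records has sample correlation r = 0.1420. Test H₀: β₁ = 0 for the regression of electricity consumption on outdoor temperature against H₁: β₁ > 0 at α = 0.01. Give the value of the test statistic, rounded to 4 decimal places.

t = r·√(n − 2)/√(1 − r²) = 0.1420·√209/√0.979836 = 2.0739.
df = n − 2 = 209.
One-sided p ≈ 0.0197, which is ≥ 0.01, so fail to reject H₀.
The data do not give significant evidence of a linear association between outdoor temperature and electricity consumption.

t = 2.0739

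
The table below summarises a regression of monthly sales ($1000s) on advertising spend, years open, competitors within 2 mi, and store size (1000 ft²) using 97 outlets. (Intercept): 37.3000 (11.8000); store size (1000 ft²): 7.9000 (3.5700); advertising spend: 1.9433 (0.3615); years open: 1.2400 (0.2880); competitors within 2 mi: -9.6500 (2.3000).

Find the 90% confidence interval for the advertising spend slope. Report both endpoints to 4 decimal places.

(1.3426, 2.5440)

Read off: b = 1.9433, SE = 0.3615 for advertising spend.
df = n − k − 1 = 97 − 4 − 1 = 92.
t* = t_{0.05, 92} = 1.661585.
Margin = t* × SE = 1.661585 × 0.3615 = 0.600663.
CI: 1.9433 ± 0.600663 → (1.3426, 2.5440).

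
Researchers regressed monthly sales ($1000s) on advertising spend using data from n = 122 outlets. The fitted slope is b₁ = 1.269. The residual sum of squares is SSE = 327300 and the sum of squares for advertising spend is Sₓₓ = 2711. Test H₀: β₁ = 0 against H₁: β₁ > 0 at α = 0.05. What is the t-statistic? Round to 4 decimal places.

MSE = SSE/(n − 2) = 327300/120 = 2727.5.
SE(b₁) = √(MSE/Sₓₓ) = √(2727.5/2711) = 1.00304.
t = 1.269 / 1.00304 = 1.2652.
df = n − 2 = 120.
One-sided p ≈ 0.1041, which is ≥ 0.05, so fail to reject H₀.
The data do not give significant evidence that the true slope on advertising spend is positive.

t = 1.2652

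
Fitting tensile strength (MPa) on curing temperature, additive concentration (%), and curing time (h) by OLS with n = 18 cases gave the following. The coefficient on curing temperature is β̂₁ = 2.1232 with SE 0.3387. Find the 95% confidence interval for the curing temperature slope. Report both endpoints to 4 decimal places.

df = n − k − 1 = 18 − 3 − 1 = 14.
t* = t_{0.025, 14} = 2.144787.
Margin = t* × SE = 2.144787 × 0.3387 = 0.726439.
CI: 2.1232 ± 0.726439 → (1.3968, 2.8496).
With 95% confidence, each one-unit increase in curing temperature is associated with a change of between 1.3968 and 2.8496 MPa in tensile strength, holding the other predictors fixed.

(1.3968, 2.8496)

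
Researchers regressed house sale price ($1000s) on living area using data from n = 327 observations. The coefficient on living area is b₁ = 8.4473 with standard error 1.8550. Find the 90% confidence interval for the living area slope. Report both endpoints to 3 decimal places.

(5.387, 11.507)

df = n − 2 = 327 − 2 = 325.
t* = t_{0.05, 325} = 1.649556.
Margin = t* × SE = 1.649556 × 1.8550 = 3.05993.
CI: 8.4473 ± 3.05993 → (5.387, 11.507).
With 90% confidence, each one-unit increase in living area is associated with a change of between 5.387 and 11.507 $1000s in house sale price.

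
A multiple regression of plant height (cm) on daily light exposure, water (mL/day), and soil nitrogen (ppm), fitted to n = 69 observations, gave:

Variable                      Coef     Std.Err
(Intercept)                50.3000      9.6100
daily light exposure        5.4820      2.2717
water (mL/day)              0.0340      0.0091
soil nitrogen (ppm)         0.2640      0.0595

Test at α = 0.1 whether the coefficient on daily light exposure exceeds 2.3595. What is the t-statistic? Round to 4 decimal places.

t = 1.3745

Read off: b = 5.4820, SE = 2.2717 for daily light exposure.
H₀: β₁ = 2.3595 vs H₁: β₁ > 2.3595.
t = (5.4820 − 2.3595) / 2.2717 = 1.3745.
df = n − k − 1 = 69 − 3 − 1 = 65.
One-sided p ≈ 0.0870, which is < 0.1, so reject H₀.
There is evidence that the true slope on daily light exposure exceeds 2.3595 cm per unit, holding the other predictors fixed.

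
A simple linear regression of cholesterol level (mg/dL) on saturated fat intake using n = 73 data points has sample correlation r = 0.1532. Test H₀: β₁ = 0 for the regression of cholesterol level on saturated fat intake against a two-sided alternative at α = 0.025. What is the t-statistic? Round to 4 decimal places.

t = 1.3063

t = r·√(n − 2)/√(1 − r²) = 0.1532·√71/√0.97653 = 1.3063.
df = n − 2 = 71.
Two-sided p ≈ 0.1957, which is ≥ 0.025, so fail to reject H₀.
The data do not give significant evidence of a linear association between saturated fat intake and cholesterol level.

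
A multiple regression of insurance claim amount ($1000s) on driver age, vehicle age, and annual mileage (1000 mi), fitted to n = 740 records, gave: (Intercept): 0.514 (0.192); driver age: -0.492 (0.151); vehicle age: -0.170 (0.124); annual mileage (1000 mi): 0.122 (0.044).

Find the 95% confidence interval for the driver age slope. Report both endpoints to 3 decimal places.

(-0.788, -0.196)

Read off: b = -0.492, SE = 0.151 for driver age.
df = n − k − 1 = 740 − 3 − 1 = 736.
t* = t_{0.025, 736} = 1.963192.
Margin = t* × SE = 1.963192 × 0.151 = 0.29644.
CI: -0.492 ± 0.29644 → (-0.788, -0.196).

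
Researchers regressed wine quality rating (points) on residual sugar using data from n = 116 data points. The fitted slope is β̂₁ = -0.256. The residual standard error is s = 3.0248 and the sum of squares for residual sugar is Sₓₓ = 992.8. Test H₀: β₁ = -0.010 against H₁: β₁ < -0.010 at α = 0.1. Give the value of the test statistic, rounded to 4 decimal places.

t = -2.5625

SE(β̂₁) = s/√Sₓₓ = 3.0248/√992.8 = 0.0959988.
t = (-0.256 − (-0.010)) / 0.0959988 = -2.5625.
df = n − 2 = 114.
One-sided p ≈ 0.0058, which is < 0.1, so reject H₀.
There is evidence that the true slope on residual sugar is below -0.010 points per unit.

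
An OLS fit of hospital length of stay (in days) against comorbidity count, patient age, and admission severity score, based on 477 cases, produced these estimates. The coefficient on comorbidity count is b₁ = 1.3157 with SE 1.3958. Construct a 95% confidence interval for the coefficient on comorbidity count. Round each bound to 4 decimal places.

(-1.4270, 4.0584)

df = n − k − 1 = 477 − 3 − 1 = 473.
t* = t_{0.025, 473} = 1.964992.
Margin = t* × SE = 1.964992 × 1.3958 = 2.742736.
CI: 1.3157 ± 2.742736 → (-1.4270, 4.0584).
With 95% confidence, each one-unit increase in comorbidity count is associated with a change of between -1.4270 and 4.0584 days in hospital length of stay, holding the other predictors fixed.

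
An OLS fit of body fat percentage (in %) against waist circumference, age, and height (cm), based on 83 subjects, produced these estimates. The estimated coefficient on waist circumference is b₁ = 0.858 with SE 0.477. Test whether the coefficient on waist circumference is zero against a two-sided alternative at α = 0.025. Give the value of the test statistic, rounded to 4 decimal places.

t = 1.7987

H₀: β₁ = 0 vs H₁: β₁ ≠ 0.
t = (b₁ − β₁⁰)/SE = 0.858 / 0.477 = 1.7987.
df = n − k − 1 = 83 − 3 − 1 = 79.
Two-sided p ≈ 0.0759, which is ≥ 0.025, so fail to reject H₀.
The data do not give significant evidence of an association between waist circumference and body fat percentage, after adjusting for the other predictors.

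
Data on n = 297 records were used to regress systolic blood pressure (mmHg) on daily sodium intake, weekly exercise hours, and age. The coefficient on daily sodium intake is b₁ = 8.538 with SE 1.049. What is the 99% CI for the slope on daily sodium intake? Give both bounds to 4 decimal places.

df = n − k − 1 = 297 − 3 − 1 = 293.
t* = t_{0.005, 293} = 2.592713.
Margin = t* × SE = 2.592713 × 1.049 = 2.719756.
CI: 8.538 ± 2.719756 → (5.8182, 11.2578).
With 99% confidence, each one-unit increase in daily sodium intake is associated with a change of between 5.8182 and 11.2578 mmHg in systolic blood pressure, holding the other predictors fixed.

(5.8182, 11.2578)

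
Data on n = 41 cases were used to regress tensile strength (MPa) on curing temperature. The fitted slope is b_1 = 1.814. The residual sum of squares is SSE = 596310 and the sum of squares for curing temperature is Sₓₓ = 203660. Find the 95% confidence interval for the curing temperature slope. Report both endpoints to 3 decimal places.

MSE = SSE/(n − 2) = 596310/39 = 15290.
SE(b_1) = √(MSE/Sₓₓ) = √(15290/203660) = 0.274.
df = n − 2 = 39.
t* = t_{0.025, 39} = 2.022691.
Margin = t* × SE = 2.022691 × 0.274 = 0.55422.
CI: 1.814 ± 0.55422 → (1.260, 2.368).
With 95% confidence, each one-unit increase in curing temperature is associated with a change of between 1.260 and 2.368 MPa in tensile strength.

(1.260, 2.368)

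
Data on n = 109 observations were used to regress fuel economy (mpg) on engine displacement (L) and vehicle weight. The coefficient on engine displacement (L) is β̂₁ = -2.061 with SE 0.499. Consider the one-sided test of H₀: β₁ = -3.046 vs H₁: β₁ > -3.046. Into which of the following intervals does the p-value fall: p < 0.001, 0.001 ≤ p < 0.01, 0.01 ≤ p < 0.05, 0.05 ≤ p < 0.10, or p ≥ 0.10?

0.01 ≤ p < 0.05

t = (-2.061 − (-3.046)) / 0.499 = 1.974.
df = n − k − 1 = 109 − 2 − 1 = 106.
One-sided p = P(T_{106} > t) ≈ 0.0255.
So 0.01 ≤ p < 0.05.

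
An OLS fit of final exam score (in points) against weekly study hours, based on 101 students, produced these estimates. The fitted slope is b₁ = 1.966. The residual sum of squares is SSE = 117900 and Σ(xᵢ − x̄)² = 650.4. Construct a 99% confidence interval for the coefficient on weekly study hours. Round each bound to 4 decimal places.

MSE = SSE/(n − 2) = 117900/99 = 1190.91.
SE(b₁) = √(MSE/Sₓₓ) = √(1190.91/650.4) = 1.35316.
df = n − 2 = 99.
t* = t_{0.005, 99} = 2.626405.
Margin = t* × SE = 2.626405 × 1.35316 = 3.553946.
CI: 1.966 ± 3.553946 → (-1.5879, 5.5199).
With 99% confidence, each one-unit increase in weekly study hours is associated with a change of between -1.5879 and 5.5199 points in final exam score.

(-1.5879, 5.5199)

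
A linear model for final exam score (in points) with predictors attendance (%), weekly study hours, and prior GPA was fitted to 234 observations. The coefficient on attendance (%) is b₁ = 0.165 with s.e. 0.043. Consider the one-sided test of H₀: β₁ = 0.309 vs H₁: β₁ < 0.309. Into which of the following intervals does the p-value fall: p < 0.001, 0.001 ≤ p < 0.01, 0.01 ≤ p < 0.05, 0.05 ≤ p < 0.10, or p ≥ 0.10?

t = (0.165 − 0.309) / 0.043 = -3.349.
df = n − k − 1 = 234 − 3 − 1 = 230.
One-sided p = P(T_{230} < t) ≈ 0.0005.
So p < 0.001.

p < 0.001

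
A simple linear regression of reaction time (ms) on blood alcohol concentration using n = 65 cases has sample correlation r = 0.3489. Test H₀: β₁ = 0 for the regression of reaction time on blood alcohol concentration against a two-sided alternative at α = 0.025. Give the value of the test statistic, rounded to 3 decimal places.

t = r·√(n − 2)/√(1 − r²) = 0.3489·√63/√0.878269 = 2.955.
df = n − 2 = 63.
Two-sided p ≈ 0.0044, which is < 0.025, so reject H₀.
There is evidence of a linear association between blood alcohol concentration and reaction time.

t = 2.955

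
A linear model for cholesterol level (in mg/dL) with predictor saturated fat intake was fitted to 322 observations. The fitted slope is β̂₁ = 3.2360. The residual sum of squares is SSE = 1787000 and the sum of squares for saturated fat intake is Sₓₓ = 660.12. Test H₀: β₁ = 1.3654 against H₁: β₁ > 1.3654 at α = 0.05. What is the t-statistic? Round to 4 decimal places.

t = 0.6431

MSE = SSE/(n − 2) = 1787000/320 = 5584.38.
SE(β̂₁) = √(MSE/Sₓₓ) = √(5584.38/660.12) = 2.90855.
t = (3.2360 − 1.3654) / 2.90855 = 0.6431.
df = n − 2 = 320.
One-sided p ≈ 0.2603, which is ≥ 0.05, so fail to reject H₀.
The data do not give significant evidence that the true slope on saturated fat intake exceeds 1.3654 mg/dL per unit.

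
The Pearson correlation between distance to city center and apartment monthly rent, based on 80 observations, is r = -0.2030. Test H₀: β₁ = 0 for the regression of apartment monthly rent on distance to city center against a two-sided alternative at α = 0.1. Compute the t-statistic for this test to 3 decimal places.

t = -1.831

t = r·√(n − 2)/√(1 − r²) = -0.2030·√78/√0.958791 = -1.831.
df = n − 2 = 78.
Two-sided p ≈ 0.0709, which is < 0.1, so reject H₀.
There is evidence of a linear association between distance to city center and apartment monthly rent.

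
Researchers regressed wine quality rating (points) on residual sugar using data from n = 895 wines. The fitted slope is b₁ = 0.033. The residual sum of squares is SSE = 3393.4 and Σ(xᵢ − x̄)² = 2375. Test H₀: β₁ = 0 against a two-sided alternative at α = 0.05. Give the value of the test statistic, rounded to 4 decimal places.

MSE = SSE/(n − 2) = 3393.4/893 = 3.8.
SE(b₁) = √(MSE/Sₓₓ) = √(3.8/2375) = 0.04.
t = 0.033 / 0.04 = 0.8250.
df = n − 2 = 893.
Two-sided p ≈ 0.4096, which is ≥ 0.05, so fail to reject H₀.
The data do not give significant evidence of an association between residual sugar and wine quality rating.

t = 0.8250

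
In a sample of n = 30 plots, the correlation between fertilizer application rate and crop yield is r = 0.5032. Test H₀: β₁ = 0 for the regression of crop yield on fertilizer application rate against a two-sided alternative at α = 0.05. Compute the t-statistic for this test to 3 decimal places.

t = r·√(n − 2)/√(1 − r²) = 0.5032·√28/√0.74679 = 3.081.
df = n − 2 = 28.
Two-sided p ≈ 0.0046, which is < 0.05, so reject H₀.
There is evidence of a linear association between fertilizer application rate and crop yield.

t = 3.081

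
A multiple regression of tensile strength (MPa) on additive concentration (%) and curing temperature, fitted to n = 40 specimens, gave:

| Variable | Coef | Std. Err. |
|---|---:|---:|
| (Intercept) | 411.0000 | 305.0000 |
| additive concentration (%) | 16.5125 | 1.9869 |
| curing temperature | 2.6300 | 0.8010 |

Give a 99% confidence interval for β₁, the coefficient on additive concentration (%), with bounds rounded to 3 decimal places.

Read off: b = 16.5125, SE = 1.9869 for additive concentration (%).
df = n − k − 1 = 40 − 2 − 1 = 37.
t* = t_{0.005, 37} = 2.715409.
Margin = t* × SE = 2.715409 × 1.9869 = 5.39525.
CI: 16.5125 ± 5.39525 → (11.117, 21.908).

(11.117, 21.908)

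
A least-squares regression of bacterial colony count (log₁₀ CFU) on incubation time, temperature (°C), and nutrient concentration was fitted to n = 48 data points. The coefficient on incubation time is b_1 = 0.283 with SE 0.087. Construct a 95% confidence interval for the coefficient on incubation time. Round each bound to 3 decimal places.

df = n − k − 1 = 48 − 3 − 1 = 44.
t* = t_{0.025, 44} = 2.015368.
Margin = t* × SE = 2.015368 × 0.087 = 0.17534.
CI: 0.283 ± 0.17534 → (0.108, 0.458).
With 95% confidence, each one-unit increase in incubation time is associated with a change of between 0.108 and 0.458 log₁₀ CFU in bacterial colony count, holding the other predictors fixed.

(0.108, 0.458)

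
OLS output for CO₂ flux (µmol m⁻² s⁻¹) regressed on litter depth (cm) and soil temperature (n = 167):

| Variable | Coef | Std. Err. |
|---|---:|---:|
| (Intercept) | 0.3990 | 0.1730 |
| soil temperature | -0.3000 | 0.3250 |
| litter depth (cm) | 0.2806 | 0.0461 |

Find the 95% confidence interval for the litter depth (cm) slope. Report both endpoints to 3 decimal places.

(0.190, 0.372)

Read off: b = 0.2806, SE = 0.0461 for litter depth (cm).
df = n − k − 1 = 167 − 2 − 1 = 164.
t* = t_{0.025, 164} = 1.974535.
Margin = t* × SE = 1.974535 × 0.0461 = 0.09103.
CI: 0.2806 ± 0.09103 → (0.190, 0.372).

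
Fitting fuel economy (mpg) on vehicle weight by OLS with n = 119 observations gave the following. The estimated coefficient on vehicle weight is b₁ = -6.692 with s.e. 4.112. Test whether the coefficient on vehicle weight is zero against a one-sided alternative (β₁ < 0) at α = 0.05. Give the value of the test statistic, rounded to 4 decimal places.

t = -1.6274

H₀: β₁ = 0 vs H₁: β₁ < 0.
t = (b₁ − β₁⁰)/SE = -6.692 / 4.112 = -1.6274.
df = n − 2 = 119 − 2 = 117.
One-sided p ≈ 0.0532, which is ≥ 0.05, so fail to reject H₀.
The data do not give significant evidence that the true slope on vehicle weight is negative.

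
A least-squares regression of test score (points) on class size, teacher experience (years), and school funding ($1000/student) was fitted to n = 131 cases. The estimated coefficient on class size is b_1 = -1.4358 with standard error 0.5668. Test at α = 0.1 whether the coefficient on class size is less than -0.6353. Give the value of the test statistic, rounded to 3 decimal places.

t = -1.412

H₀: β₁ = -0.6353 vs H₁: β₁ < -0.6353.
t = (b_1 − β₁⁰)/SE = (-1.4358 − (-0.6353)) / 0.5668 = -1.412.
df = n − k − 1 = 131 − 3 − 1 = 127.
One-sided p ≈ 0.0802, which is < 0.1, so reject H₀.
There is evidence that the true slope on class size is below -0.6353 points per unit, holding the other predictors fixed.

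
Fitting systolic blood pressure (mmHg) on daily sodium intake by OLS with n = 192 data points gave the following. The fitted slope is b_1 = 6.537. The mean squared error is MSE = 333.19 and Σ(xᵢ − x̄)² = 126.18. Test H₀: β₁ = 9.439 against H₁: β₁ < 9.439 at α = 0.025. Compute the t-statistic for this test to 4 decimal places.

SE(b_1) = √(MSE/Sₓₓ) = √(333.19/126.18) = 1.62499.
t = (6.537 − 9.439) / 1.62499 = -1.7859.
df = n − 2 = 190.
One-sided p ≈ 0.0379, which is ≥ 0.025, so fail to reject H₀.
The data do not give significant evidence that the true slope on daily sodium intake is below 9.439 mmHg per unit.

t = -1.7859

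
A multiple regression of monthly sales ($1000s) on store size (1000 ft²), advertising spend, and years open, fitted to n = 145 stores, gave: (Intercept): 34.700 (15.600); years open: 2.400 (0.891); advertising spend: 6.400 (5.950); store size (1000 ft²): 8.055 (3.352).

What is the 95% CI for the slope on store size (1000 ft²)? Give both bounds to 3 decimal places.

(1.428, 14.682)

Read off: b = 8.055, SE = 3.352 for store size (1000 ft²).
df = n − k − 1 = 145 − 3 − 1 = 141.
t* = t_{0.025, 141} = 1.976931.
Margin = t* × SE = 1.976931 × 3.352 = 6.62667.
CI: 8.055 ± 6.62667 → (1.428, 14.682).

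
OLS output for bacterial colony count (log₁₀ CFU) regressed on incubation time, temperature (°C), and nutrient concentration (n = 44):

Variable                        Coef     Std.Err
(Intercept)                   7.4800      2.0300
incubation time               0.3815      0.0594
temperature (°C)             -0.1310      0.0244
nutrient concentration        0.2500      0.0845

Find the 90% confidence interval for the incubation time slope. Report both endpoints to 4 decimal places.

Read off: b = 0.3815, SE = 0.0594 for incubation time.
df = n − k − 1 = 44 − 3 − 1 = 40.
t* = t_{0.05, 40} = 1.683851.
Margin = t* × SE = 1.683851 × 0.0594 = 0.100021.
CI: 0.3815 ± 0.100021 → (0.2815, 0.4815).

(0.2815, 0.4815)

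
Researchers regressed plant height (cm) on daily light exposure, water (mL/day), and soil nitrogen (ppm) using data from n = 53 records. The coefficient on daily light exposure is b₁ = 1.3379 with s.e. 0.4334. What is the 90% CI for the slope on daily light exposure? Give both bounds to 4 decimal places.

(0.6113, 2.0645)

df = n − k − 1 = 53 − 3 − 1 = 49.
t* = t_{0.05, 49} = 1.676551.
Margin = t* × SE = 1.676551 × 0.4334 = 0.726617.
CI: 1.3379 ± 0.726617 → (0.6113, 2.0645).
With 90% confidence, each one-unit increase in daily light exposure is associated with a change of between 0.6113 and 2.0645 cm in plant height, holding the other predictors fixed.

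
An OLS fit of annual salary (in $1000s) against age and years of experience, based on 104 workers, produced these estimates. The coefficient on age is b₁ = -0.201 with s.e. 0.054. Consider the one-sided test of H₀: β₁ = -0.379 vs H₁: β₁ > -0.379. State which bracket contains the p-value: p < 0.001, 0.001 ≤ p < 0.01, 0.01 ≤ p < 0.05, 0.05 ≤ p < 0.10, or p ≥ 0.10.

t = (-0.201 − (-0.379)) / 0.054 = 3.296.
df = n − k − 1 = 104 − 2 − 1 = 101.
One-sided p = P(T_{101} > t) ≈ 0.0007.
So p < 0.001.

p < 0.001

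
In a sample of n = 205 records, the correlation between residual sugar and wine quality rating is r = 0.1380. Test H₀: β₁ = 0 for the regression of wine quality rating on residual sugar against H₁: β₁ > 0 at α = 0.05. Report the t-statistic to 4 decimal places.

t = r·√(n − 2)/√(1 − r²) = 0.1380·√203/√0.980956 = 1.9852.
df = n − 2 = 203.
One-sided p ≈ 0.0242, which is < 0.05, so reject H₀.
There is evidence of a linear association between residual sugar and wine quality rating.

t = 1.9852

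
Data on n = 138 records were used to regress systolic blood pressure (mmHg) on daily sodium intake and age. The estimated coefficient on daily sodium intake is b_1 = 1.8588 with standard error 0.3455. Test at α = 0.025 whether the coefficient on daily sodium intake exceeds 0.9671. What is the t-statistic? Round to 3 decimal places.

H₀: β₁ = 0.9671 vs H₁: β₁ > 0.9671.
t = (b_1 − β₁⁰)/SE = (1.8588 − 0.9671) / 0.3455 = 2.581.
df = n − k − 1 = 138 − 2 − 1 = 135.
One-sided p ≈ 0.0055, which is < 0.025, so reject H₀.
There is evidence that the true slope on daily sodium intake exceeds 0.9671 mmHg per unit, holding the other predictors fixed.

t = 2.581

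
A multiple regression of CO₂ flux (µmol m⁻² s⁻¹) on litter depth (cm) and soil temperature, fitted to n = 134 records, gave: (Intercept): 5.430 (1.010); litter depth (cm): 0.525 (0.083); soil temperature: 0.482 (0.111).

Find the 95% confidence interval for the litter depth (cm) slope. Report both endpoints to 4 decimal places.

Read off: b = 0.525, SE = 0.083 for litter depth (cm).
df = n − k − 1 = 134 − 2 − 1 = 131.
t* = t_{0.025, 131} = 1.978239.
Margin = t* × SE = 1.978239 × 0.083 = 0.164194.
CI: 0.525 ± 0.164194 → (0.3608, 0.6892).

(0.3608, 0.6892)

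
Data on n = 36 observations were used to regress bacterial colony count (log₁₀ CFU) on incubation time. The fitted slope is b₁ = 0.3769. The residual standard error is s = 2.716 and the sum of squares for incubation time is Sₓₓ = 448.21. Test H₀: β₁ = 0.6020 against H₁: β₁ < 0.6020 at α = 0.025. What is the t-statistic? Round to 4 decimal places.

t = -1.7546

SE(b₁) = s/√Sₓₓ = 2.716/√448.21 = 0.128289.
t = (0.3769 − 0.6020) / 0.128289 = -1.7546.
df = n − 2 = 34.
One-sided p ≈ 0.0442, which is ≥ 0.025, so fail to reject H₀.
The data do not give significant evidence that the true slope on incubation time is below 0.6020 log₁₀ CFU per unit.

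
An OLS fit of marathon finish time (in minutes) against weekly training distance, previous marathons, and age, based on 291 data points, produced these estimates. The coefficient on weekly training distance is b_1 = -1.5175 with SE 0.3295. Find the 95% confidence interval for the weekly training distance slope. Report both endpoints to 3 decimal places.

(-2.166, -0.869)

df = n − k − 1 = 291 − 3 − 1 = 287.
t* = t_{0.025, 287} = 1.968264.
Margin = t* × SE = 1.968264 × 0.3295 = 0.64854.
CI: -1.5175 ± 0.64854 → (-2.166, -0.869).
With 95% confidence, each one-unit increase in weekly training distance is associated with a change of between -2.166 and -0.869 minutes in marathon finish time, holding the other predictors fixed.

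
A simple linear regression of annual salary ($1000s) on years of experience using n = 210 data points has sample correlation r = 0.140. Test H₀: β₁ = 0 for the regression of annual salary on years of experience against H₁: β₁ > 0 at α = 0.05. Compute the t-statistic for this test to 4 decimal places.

t = 2.0392

t = r·√(n − 2)/√(1 − r²) = 0.140·√208/√0.9804 = 2.0392.
df = n − 2 = 208.
One-sided p ≈ 0.0213, which is < 0.05, so reject H₀.
There is evidence of a linear association between years of experience and annual salary.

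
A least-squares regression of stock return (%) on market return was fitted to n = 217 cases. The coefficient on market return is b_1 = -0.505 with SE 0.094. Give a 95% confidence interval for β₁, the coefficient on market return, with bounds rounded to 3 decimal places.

(-0.690, -0.320)

df = n − 2 = 217 − 2 = 215.
t* = t_{0.025, 215} = 1.971059.
Margin = t* × SE = 1.971059 × 0.094 = 0.18528.
CI: -0.505 ± 0.18528 → (-0.690, -0.320).
With 95% confidence, each one-unit increase in market return is associated with a change of between -0.690 and -0.320 % in stock return.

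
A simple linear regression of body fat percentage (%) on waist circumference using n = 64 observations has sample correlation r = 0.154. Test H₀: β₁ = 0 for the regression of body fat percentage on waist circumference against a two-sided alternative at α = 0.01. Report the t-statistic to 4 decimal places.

t = r·√(n − 2)/√(1 − r²) = 0.154·√62/√0.976284 = 1.2272.
df = n − 2 = 62.
Two-sided p ≈ 0.2244, which is ≥ 0.01, so fail to reject H₀.
The data do not give significant evidence of a linear association between waist circumference and body fat percentage.

t = 1.2272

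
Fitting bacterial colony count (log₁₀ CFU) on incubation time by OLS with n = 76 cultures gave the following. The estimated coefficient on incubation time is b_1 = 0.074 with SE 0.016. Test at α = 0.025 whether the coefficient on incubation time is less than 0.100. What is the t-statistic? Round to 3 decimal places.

t = -1.625

H₀: β₁ = 0.100 vs H₁: β₁ < 0.100.
t = (b_1 − β₁⁰)/SE = (0.074 − 0.100) / 0.016 = -1.625.
df = n − 2 = 76 − 2 = 74.
One-sided p ≈ 0.0542, which is ≥ 0.025, so fail to reject H₀.
The data do not give significant evidence that the true slope on incubation time is below 0.100 log₁₀ CFU per unit.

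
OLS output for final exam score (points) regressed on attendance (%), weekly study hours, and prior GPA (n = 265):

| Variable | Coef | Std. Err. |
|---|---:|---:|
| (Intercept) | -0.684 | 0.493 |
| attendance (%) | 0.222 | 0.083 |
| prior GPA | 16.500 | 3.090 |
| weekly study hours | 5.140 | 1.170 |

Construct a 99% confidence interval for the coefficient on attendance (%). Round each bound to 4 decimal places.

Read off: b = 0.222, SE = 0.083 for attendance (%).
df = n − k − 1 = 265 − 3 − 1 = 261.
t* = t_{0.005, 261} = 2.594797.
Margin = t* × SE = 2.594797 × 0.083 = 0.215368.
CI: 0.222 ± 0.215368 → (0.0066, 0.4374).

(0.0066, 0.4374)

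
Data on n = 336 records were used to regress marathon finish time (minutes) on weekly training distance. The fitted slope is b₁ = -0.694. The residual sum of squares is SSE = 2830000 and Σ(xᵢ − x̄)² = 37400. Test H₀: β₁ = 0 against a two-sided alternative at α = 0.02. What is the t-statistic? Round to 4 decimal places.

MSE = SSE/(n − 2) = 2830000/334 = 8473.05.
SE(b₁) = √(MSE/Sₓₓ) = √(8473.05/37400) = 0.475975.
t = -0.694 / 0.475975 = -1.4581.
df = n − 2 = 334.
Two-sided p ≈ 0.1458, which is ≥ 0.02, so fail to reject H₀.
The data do not give significant evidence of an association between weekly training distance and marathon finish time.

t = -1.4581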